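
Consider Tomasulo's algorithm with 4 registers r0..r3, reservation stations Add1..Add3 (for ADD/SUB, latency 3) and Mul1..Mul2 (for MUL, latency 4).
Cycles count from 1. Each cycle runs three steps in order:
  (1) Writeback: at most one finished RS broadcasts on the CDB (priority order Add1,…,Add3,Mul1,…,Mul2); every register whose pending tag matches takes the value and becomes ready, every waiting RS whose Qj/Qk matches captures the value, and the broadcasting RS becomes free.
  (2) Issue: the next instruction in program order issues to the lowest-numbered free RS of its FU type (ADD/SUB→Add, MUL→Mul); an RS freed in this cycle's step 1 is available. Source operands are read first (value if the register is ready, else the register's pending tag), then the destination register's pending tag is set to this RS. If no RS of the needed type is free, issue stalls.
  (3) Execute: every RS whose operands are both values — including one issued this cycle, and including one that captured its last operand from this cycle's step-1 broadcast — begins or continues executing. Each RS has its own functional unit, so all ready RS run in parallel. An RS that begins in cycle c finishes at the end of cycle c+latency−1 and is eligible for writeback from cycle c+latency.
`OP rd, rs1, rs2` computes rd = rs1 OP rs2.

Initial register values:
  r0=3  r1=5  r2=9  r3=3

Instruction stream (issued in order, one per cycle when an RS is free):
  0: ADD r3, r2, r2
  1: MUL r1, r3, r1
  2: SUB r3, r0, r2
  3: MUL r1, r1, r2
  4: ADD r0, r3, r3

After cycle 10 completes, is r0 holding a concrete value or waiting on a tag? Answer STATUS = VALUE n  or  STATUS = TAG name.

STATUS = VALUE -12

  c1: issue ADD r3<-Add1  regs: r0:3,r1:5,r2:9,r3:Add1
  c2: issue MUL r1<-Mul1  regs: r0:3,r1:Mul1,r2:9,r3:Add1
  c3: issue SUB r3<-Add2  regs: r0:3,r1:Mul1,r2:9,r3:Add2
  c4: CDB Add1=18; issue MUL r1<-Mul2  regs: r0:3,r1:Mul2,r2:9,r3:Add2
  c5: issue ADD r0<-Add1  regs: r0:Add1,r1:Mul2,r2:9,r3:Add2
  c6: CDB Add2=-6  regs: r0:Add1,r1:Mul2,r2:9,r3:-6
  c7: -  regs: r0:Add1,r1:Mul2,r2:9,r3:-6
  c8: CDB Mul1=90  regs: r0:Add1,r1:Mul2,r2:9,r3:-6
  c9: CDB Add1=-12  regs: r0:-12,r1:Mul2,r2:9,r3:-6
  c10: -  regs: r0:-12,r1:Mul2,r2:9,r3:-6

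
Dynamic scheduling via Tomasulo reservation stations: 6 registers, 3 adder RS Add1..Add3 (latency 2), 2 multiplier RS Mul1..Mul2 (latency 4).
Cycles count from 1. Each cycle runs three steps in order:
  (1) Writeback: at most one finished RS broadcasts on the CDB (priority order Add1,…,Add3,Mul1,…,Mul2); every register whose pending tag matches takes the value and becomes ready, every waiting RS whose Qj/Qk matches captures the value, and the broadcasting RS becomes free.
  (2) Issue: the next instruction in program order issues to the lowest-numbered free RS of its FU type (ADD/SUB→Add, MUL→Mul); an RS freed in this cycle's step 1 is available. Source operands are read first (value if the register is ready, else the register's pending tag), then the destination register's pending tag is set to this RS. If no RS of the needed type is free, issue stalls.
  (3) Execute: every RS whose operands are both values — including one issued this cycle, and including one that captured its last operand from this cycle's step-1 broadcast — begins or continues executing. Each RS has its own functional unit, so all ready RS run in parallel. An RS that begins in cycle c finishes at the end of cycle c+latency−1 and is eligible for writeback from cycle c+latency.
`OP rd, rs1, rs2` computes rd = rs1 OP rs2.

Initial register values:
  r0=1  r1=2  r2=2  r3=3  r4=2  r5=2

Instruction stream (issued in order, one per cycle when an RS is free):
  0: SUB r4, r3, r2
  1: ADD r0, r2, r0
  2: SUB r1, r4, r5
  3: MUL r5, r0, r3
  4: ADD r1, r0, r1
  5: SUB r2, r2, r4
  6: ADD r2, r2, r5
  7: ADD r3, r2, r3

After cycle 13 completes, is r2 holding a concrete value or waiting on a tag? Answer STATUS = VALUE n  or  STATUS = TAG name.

STATUS = VALUE 10

c1: issue SUB r4<-Add1 | r0:1,r1:2,r2:2,r3:3,r4:Add1,r5:2
c2: issue ADD r0<-Add2 | r0:Add2,r1:2,r2:2,r3:3,r4:Add1,r5:2
c3: CDB Add1=1; issue SUB r1<-Add1 | r0:Add2,r1:Add1,r2:2,r3:3,r4:1,r5:2
c4: CDB Add2=3; issue MUL r5<-Mul1 | r0:3,r1:Add1,r2:2,r3:3,r4:1,r5:Mul1
c5: CDB Add1=-1; issue ADD r1<-Add1 | r0:3,r1:Add1,r2:2,r3:3,r4:1,r5:Mul1
c6: issue SUB r2<-Add2 | r0:3,r1:Add1,r2:Add2,r3:3,r4:1,r5:Mul1
c7: CDB Add1=2; issue ADD r2<-Add1 | r0:3,r1:2,r2:Add1,r3:3,r4:1,r5:Mul1
c8: CDB Add2=1; issue ADD r3<-Add2 | r0:3,r1:2,r2:Add1,r3:Add2,r4:1,r5:Mul1
c9: CDB Mul1=9 | r0:3,r1:2,r2:Add1,r3:Add2,r4:1,r5:9
c10: - | r0:3,r1:2,r2:Add1,r3:Add2,r4:1,r5:9
c11: CDB Add1=10 | r0:3,r1:2,r2:10,r3:Add2,r4:1,r5:9
c12: - | r0:3,r1:2,r2:10,r3:Add2,r4:1,r5:9
c13: CDB Add2=13 | r0:3,r1:2,r2:10,r3:13,r4:1,r5:9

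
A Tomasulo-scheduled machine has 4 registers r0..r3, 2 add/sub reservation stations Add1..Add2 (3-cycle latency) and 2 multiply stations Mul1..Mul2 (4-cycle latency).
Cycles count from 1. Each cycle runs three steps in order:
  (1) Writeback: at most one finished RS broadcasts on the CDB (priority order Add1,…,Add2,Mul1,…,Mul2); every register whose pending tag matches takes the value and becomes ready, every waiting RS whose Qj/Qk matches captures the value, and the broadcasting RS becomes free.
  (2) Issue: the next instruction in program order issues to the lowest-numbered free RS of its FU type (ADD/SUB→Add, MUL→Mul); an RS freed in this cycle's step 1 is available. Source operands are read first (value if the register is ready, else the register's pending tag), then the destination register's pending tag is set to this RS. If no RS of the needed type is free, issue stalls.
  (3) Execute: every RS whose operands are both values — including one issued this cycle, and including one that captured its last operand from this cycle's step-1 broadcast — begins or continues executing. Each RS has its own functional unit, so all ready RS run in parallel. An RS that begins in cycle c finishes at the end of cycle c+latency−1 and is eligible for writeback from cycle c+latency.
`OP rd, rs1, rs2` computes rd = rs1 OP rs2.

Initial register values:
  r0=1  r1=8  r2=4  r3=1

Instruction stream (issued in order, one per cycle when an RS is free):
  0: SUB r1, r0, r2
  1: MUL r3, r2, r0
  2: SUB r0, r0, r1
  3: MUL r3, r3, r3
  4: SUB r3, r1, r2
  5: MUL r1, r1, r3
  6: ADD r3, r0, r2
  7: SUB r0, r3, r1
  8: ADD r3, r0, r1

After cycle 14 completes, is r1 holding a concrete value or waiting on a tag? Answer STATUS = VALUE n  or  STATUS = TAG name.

STATUS = VALUE 21

cycle 1: issue SUB r1<-Add1 // r0:1,r1:Add1,r2:4,r3:1
cycle 2: issue MUL r3<-Mul1 // r0:1,r1:Add1,r2:4,r3:Mul1
cycle 3: issue SUB r0<-Add2 // r0:Add2,r1:Add1,r2:4,r3:Mul1
cycle 4: CDB Add1=-3; issue MUL r3<-Mul2 // r0:Add2,r1:-3,r2:4,r3:Mul2
cycle 5: issue SUB r3<-Add1 // r0:Add2,r1:-3,r2:4,r3:Add1
cycle 6: CDB Mul1=4; issue MUL r1<-Mul1 // r0:Add2,r1:Mul1,r2:4,r3:Add1
cycle 7: CDB Add2=4; issue ADD r3<-Add2 // r0:4,r1:Mul1,r2:4,r3:Add2
cycle 8: CDB Add1=-7; issue SUB r0<-Add1 // r0:Add1,r1:Mul1,r2:4,r3:Add2
cycle 9: stall // r0:Add1,r1:Mul1,r2:4,r3:Add2
cycle 10: CDB Add2=8; issue ADD r3<-Add2 // r0:Add1,r1:Mul1,r2:4,r3:Add2
cycle 11: CDB Mul2=16 // r0:Add1,r1:Mul1,r2:4,r3:Add2
cycle 12: CDB Mul1=21 // r0:Add1,r1:21,r2:4,r3:Add2
cycle 13: - // r0:Add1,r1:21,r2:4,r3:Add2
cycle 14: - // r0:Add1,r1:21,r2:4,r3:Add2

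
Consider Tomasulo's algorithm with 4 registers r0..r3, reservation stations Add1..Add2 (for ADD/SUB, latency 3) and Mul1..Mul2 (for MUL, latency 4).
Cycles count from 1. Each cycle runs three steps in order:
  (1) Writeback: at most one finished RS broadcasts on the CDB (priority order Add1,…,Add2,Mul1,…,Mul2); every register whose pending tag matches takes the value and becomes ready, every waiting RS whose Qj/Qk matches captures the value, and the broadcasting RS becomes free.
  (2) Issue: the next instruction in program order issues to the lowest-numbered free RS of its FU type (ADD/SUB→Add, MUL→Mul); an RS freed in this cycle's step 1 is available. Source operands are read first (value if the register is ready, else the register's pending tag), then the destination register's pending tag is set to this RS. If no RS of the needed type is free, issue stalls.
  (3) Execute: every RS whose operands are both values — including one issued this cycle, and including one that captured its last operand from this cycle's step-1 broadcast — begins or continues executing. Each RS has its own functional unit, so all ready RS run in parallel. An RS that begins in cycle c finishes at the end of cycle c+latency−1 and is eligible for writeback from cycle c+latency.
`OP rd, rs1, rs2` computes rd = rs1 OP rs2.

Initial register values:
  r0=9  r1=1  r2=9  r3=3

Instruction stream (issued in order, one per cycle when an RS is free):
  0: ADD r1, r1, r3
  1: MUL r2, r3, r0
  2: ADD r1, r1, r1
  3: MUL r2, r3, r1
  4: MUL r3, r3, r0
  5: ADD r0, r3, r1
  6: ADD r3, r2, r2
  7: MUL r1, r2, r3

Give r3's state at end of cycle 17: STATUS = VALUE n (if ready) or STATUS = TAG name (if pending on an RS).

STATUS = VALUE 48

cycle 1: issue ADD r1<-Add1 // r0:9,r1:Add1,r2:9,r3:3
cycle 2: issue MUL r2<-Mul1 // r0:9,r1:Add1,r2:Mul1,r3:3
cycle 3: issue ADD r1<-Add2 // r0:9,r1:Add2,r2:Mul1,r3:3
cycle 4: CDB Add1=4; issue MUL r2<-Mul2 // r0:9,r1:Add2,r2:Mul2,r3:3
cycle 5: stall // r0:9,r1:Add2,r2:Mul2,r3:3
cycle 6: CDB Mul1=27; issue MUL r3<-Mul1 // r0:9,r1:Add2,r2:Mul2,r3:Mul1
cycle 7: CDB Add2=8; issue ADD r0<-Add1 // r0:Add1,r1:8,r2:Mul2,r3:Mul1
cycle 8: issue ADD r3<-Add2 // r0:Add1,r1:8,r2:Mul2,r3:Add2
cycle 9: stall // r0:Add1,r1:8,r2:Mul2,r3:Add2
cycle 10: CDB Mul1=27; issue MUL r1<-Mul1 // r0:Add1,r1:Mul1,r2:Mul2,r3:Add2
cycle 11: CDB Mul2=24 // r0:Add1,r1:Mul1,r2:24,r3:Add2
cycle 12: - // r0:Add1,r1:Mul1,r2:24,r3:Add2
cycle 13: CDB Add1=35 // r0:35,r1:Mul1,r2:24,r3:Add2
cycle 14: CDB Add2=48 // r0:35,r1:Mul1,r2:24,r3:48
cycle 15: - // r0:35,r1:Mul1,r2:24,r3:48
cycle 16: - // r0:35,r1:Mul1,r2:24,r3:48
cycle 17: - // r0:35,r1:Mul1,r2:24,r3:48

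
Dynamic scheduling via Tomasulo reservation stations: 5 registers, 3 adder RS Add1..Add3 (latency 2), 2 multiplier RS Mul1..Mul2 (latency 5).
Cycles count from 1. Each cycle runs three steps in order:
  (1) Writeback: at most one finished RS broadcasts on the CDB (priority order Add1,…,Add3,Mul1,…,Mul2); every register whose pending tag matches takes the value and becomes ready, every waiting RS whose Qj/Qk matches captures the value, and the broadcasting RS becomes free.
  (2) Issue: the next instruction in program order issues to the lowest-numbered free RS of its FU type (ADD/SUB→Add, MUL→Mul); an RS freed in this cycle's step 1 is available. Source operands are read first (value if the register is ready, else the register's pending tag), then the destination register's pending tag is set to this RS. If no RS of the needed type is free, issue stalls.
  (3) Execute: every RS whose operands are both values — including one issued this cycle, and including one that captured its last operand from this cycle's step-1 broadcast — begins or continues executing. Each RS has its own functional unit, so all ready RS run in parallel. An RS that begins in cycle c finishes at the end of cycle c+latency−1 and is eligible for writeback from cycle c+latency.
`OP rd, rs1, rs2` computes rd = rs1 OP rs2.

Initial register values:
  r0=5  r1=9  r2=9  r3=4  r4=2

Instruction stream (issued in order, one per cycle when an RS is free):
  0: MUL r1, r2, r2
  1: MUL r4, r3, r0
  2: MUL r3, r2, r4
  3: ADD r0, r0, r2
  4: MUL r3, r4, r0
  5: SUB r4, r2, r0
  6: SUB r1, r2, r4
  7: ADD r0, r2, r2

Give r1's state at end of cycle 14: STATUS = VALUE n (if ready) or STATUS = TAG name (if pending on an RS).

cycle 1: issue MUL r1<-Mul1 // r0:5,r1:Mul1,r2:9,r3:4,r4:2
cycle 2: issue MUL r4<-Mul2 // r0:5,r1:Mul1,r2:9,r3:4,r4:Mul2
cycle 3: stall // r0:5,r1:Mul1,r2:9,r3:4,r4:Mul2
cycle 4: stall // r0:5,r1:Mul1,r2:9,r3:4,r4:Mul2
cycle 5: stall // r0:5,r1:Mul1,r2:9,r3:4,r4:Mul2
cycle 6: CDB Mul1=81; issue MUL r3<-Mul1 // r0:5,r1:81,r2:9,r3:Mul1,r4:Mul2
cycle 7: CDB Mul2=20; issue ADD r0<-Add1 // r0:Add1,r1:81,r2:9,r3:Mul1,r4:20
cycle 8: issue MUL r3<-Mul2 // r0:Add1,r1:81,r2:9,r3:Mul2,r4:20
cycle 9: CDB Add1=14; issue SUB r4<-Add1 // r0:14,r1:81,r2:9,r3:Mul2,r4:Add1
cycle 10: issue SUB r1<-Add2 // r0:14,r1:Add2,r2:9,r3:Mul2,r4:Add1
cycle 11: CDB Add1=-5; issue ADD r0<-Add1 // r0:Add1,r1:Add2,r2:9,r3:Mul2,r4:-5
cycle 12: CDB Mul1=180 // r0:Add1,r1:Add2,r2:9,r3:Mul2,r4:-5
cycle 13: CDB Add1=18 // r0:18,r1:Add2,r2:9,r3:Mul2,r4:-5
cycle 14: CDB Add2=14 // r0:18,r1:14,r2:9,r3:Mul2,r4:-5

STATUS = VALUE 14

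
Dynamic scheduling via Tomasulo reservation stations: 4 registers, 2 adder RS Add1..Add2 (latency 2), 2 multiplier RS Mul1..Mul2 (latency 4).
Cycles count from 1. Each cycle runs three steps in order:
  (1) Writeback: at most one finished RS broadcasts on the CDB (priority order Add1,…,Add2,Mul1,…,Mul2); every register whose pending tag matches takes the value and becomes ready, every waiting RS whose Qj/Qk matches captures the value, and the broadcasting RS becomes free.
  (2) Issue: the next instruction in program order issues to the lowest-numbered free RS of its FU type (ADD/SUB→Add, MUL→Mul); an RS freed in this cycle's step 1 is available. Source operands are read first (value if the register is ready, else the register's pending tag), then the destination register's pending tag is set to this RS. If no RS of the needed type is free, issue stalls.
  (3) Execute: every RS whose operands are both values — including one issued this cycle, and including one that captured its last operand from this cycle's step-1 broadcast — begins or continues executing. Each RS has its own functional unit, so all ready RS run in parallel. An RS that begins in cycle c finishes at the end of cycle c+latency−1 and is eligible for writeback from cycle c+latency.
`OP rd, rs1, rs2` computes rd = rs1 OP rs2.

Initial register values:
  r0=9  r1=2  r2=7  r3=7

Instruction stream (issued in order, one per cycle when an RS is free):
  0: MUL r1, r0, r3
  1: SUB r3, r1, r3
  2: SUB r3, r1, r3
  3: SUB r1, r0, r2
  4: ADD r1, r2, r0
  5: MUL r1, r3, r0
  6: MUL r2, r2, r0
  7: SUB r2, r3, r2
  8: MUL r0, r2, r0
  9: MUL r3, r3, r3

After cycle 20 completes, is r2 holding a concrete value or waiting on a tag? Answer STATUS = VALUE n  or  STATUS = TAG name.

STATUS = VALUE -56

cycle 1: issue MUL r1<-Mul1 // r0:9,r1:Mul1,r2:7,r3:7
cycle 2: issue SUB r3<-Add1 // r0:9,r1:Mul1,r2:7,r3:Add1
cycle 3: issue SUB r3<-Add2 // r0:9,r1:Mul1,r2:7,r3:Add2
cycle 4: stall // r0:9,r1:Mul1,r2:7,r3:Add2
cycle 5: CDB Mul1=63; stall // r0:9,r1:63,r2:7,r3:Add2
cycle 6: stall // r0:9,r1:63,r2:7,r3:Add2
cycle 7: CDB Add1=56; issue SUB r1<-Add1 // r0:9,r1:Add1,r2:7,r3:Add2
cycle 8: stall // r0:9,r1:Add1,r2:7,r3:Add2
cycle 9: CDB Add1=2; issue ADD r1<-Add1 // r0:9,r1:Add1,r2:7,r3:Add2
cycle 10: CDB Add2=7; issue MUL r1<-Mul1 // r0:9,r1:Mul1,r2:7,r3:7
cycle 11: CDB Add1=16; issue MUL r2<-Mul2 // r0:9,r1:Mul1,r2:Mul2,r3:7
cycle 12: issue SUB r2<-Add1 // r0:9,r1:Mul1,r2:Add1,r3:7
cycle 13: stall // r0:9,r1:Mul1,r2:Add1,r3:7
cycle 14: CDB Mul1=63; issue MUL r0<-Mul1 // r0:Mul1,r1:63,r2:Add1,r3:7
cycle 15: CDB Mul2=63; issue MUL r3<-Mul2 // r0:Mul1,r1:63,r2:Add1,r3:Mul2
cycle 16: - // r0:Mul1,r1:63,r2:Add1,r3:Mul2
cycle 17: CDB Add1=-56 // r0:Mul1,r1:63,r2:-56,r3:Mul2
cycle 18: - // r0:Mul1,r1:63,r2:-56,r3:Mul2
cycle 19: CDB Mul2=49 // r0:Mul1,r1:63,r2:-56,r3:49
cycle 20: - // r0:Mul1,r1:63,r2:-56,r3:49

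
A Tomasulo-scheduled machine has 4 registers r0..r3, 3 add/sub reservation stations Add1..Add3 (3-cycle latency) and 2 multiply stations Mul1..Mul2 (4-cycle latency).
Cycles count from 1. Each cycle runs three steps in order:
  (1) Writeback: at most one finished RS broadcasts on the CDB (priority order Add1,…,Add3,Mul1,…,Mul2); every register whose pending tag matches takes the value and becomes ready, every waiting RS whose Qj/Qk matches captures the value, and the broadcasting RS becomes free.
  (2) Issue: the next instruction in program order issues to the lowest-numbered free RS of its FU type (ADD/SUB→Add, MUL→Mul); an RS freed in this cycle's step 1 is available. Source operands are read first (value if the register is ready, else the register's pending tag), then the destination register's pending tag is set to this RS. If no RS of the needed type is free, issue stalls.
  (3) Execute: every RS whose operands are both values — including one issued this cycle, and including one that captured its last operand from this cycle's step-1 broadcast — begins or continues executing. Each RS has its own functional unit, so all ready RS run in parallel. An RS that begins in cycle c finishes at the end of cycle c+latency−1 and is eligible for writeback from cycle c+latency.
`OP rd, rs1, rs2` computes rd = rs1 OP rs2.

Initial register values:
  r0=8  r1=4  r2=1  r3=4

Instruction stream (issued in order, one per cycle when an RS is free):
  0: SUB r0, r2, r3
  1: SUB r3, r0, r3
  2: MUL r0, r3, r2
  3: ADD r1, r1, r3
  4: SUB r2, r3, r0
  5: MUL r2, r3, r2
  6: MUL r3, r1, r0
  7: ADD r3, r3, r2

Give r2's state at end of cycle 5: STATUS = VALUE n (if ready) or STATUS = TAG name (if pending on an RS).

  c1: issue SUB r0<-Add1  regs: r0:Add1,r1:4,r2:1,r3:4
  c2: issue SUB r3<-Add2  regs: r0:Add1,r1:4,r2:1,r3:Add2
  c3: issue MUL r0<-Mul1  regs: r0:Mul1,r1:4,r2:1,r3:Add2
  c4: CDB Add1=-3; issue ADD r1<-Add1  regs: r0:Mul1,r1:Add1,r2:1,r3:Add2
  c5: issue SUB r2<-Add3  regs: r0:Mul1,r1:Add1,r2:Add3,r3:Add2

STATUS = TAG Add3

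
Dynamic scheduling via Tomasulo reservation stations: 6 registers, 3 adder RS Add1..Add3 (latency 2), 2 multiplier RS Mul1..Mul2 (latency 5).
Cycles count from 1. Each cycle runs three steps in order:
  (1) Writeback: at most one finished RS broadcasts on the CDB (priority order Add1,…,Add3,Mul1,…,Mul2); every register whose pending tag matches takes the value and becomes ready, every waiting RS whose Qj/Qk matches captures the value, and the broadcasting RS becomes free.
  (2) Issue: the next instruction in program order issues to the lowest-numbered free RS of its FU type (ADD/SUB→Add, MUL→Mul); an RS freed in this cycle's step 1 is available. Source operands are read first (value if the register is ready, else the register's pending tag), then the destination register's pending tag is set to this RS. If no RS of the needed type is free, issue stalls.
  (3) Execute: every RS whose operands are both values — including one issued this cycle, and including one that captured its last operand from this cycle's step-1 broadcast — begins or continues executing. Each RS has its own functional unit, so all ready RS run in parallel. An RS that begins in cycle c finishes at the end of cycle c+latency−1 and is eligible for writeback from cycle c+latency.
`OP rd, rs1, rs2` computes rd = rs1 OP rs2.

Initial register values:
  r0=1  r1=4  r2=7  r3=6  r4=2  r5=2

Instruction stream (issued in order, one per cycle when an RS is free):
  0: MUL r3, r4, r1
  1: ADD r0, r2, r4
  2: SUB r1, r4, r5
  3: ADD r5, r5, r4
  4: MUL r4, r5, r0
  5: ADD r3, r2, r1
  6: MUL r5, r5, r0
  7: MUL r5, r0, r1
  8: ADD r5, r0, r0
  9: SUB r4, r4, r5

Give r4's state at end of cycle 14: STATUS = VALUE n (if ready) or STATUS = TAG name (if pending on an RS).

  c1: issue MUL r3<-Mul1  regs: r0:1,r1:4,r2:7,r3:Mul1,r4:2,r5:2
  c2: issue ADD r0<-Add1  regs: r0:Add1,r1:4,r2:7,r3:Mul1,r4:2,r5:2
  c3: issue SUB r1<-Add2  regs: r0:Add1,r1:Add2,r2:7,r3:Mul1,r4:2,r5:2
  c4: CDB Add1=9; issue ADD r5<-Add1  regs: r0:9,r1:Add2,r2:7,r3:Mul1,r4:2,r5:Add1
  c5: CDB Add2=0; issue MUL r4<-Mul2  regs: r0:9,r1:0,r2:7,r3:Mul1,r4:Mul2,r5:Add1
  c6: CDB Add1=4; issue ADD r3<-Add1  regs: r0:9,r1:0,r2:7,r3:Add1,r4:Mul2,r5:4
  c7: CDB Mul1=8; issue MUL r5<-Mul1  regs: r0:9,r1:0,r2:7,r3:Add1,r4:Mul2,r5:Mul1
  c8: CDB Add1=7; stall  regs: r0:9,r1:0,r2:7,r3:7,r4:Mul2,r5:Mul1
  c9: stall  regs: r0:9,r1:0,r2:7,r3:7,r4:Mul2,r5:Mul1
  c10: stall  regs: r0:9,r1:0,r2:7,r3:7,r4:Mul2,r5:Mul1
  c11: CDB Mul2=36; issue MUL r5<-Mul2  regs: r0:9,r1:0,r2:7,r3:7,r4:36,r5:Mul2
  c12: CDB Mul1=36; issue ADD r5<-Add1  regs: r0:9,r1:0,r2:7,r3:7,r4:36,r5:Add1
  c13: issue SUB r4<-Add2  regs: r0:9,r1:0,r2:7,r3:7,r4:Add2,r5:Add1
  c14: CDB Add1=18  regs: r0:9,r1:0,r2:7,r3:7,r4:Add2,r5:18

STATUS = TAG Add2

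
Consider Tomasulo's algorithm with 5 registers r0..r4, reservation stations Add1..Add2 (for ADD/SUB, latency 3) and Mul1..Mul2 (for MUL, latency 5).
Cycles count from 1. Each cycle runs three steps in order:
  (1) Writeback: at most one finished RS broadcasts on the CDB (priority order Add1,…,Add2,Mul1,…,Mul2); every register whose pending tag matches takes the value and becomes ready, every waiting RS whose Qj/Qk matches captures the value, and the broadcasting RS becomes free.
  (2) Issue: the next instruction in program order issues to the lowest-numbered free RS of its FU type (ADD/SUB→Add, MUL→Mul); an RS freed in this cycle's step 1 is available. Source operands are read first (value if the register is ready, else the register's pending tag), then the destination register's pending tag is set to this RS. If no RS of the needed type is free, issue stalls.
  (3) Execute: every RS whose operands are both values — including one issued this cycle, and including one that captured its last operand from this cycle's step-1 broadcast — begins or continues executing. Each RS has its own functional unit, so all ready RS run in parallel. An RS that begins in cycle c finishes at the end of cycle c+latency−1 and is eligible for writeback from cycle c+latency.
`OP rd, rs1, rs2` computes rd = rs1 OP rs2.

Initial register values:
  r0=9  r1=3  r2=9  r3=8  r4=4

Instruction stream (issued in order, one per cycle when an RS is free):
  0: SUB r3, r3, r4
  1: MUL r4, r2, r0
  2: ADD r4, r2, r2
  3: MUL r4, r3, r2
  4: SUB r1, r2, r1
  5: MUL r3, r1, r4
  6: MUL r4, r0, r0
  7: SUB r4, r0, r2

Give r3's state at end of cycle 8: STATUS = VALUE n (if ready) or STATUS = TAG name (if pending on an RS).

STATUS = TAG Mul1

  c1: issue SUB r3<-Add1  regs: r0:9,r1:3,r2:9,r3:Add1,r4:4
  c2: issue MUL r4<-Mul1  regs: r0:9,r1:3,r2:9,r3:Add1,r4:Mul1
  c3: issue ADD r4<-Add2  regs: r0:9,r1:3,r2:9,r3:Add1,r4:Add2
  c4: CDB Add1=4; issue MUL r4<-Mul2  regs: r0:9,r1:3,r2:9,r3:4,r4:Mul2
  c5: issue SUB r1<-Add1  regs: r0:9,r1:Add1,r2:9,r3:4,r4:Mul2
  c6: CDB Add2=18; stall  regs: r0:9,r1:Add1,r2:9,r3:4,r4:Mul2
  c7: CDB Mul1=81; issue MUL r3<-Mul1  regs: r0:9,r1:Add1,r2:9,r3:Mul1,r4:Mul2
  c8: CDB Add1=6; stall  regs: r0:9,r1:6,r2:9,r3:Mul1,r4:Mul2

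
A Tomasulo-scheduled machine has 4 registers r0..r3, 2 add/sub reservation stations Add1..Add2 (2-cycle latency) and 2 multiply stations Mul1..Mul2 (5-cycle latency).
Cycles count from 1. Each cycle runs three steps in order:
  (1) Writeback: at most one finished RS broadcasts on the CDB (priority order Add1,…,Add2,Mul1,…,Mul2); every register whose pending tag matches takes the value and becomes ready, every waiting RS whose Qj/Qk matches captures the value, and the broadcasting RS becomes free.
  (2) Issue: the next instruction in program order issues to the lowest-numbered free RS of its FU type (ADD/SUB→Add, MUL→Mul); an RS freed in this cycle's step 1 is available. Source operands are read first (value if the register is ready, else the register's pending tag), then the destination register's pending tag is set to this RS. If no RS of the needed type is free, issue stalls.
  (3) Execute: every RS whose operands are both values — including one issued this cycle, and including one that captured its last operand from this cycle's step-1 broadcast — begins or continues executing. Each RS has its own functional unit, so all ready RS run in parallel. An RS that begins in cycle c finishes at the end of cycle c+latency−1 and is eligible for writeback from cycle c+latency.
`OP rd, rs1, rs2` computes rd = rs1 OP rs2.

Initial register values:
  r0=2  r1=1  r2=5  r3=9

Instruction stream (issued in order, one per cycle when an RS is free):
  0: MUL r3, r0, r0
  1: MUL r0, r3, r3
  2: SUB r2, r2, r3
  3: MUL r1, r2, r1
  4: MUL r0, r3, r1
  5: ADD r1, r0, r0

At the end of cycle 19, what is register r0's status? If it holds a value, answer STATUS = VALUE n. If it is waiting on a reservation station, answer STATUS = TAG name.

STATUS = VALUE 4

c1: issue MUL r3<-Mul1 | r0:2,r1:1,r2:5,r3:Mul1
c2: issue MUL r0<-Mul2 | r0:Mul2,r1:1,r2:5,r3:Mul1
c3: issue SUB r2<-Add1 | r0:Mul2,r1:1,r2:Add1,r3:Mul1
c4: stall | r0:Mul2,r1:1,r2:Add1,r3:Mul1
c5: stall | r0:Mul2,r1:1,r2:Add1,r3:Mul1
c6: CDB Mul1=4; issue MUL r1<-Mul1 | r0:Mul2,r1:Mul1,r2:Add1,r3:4
c7: stall | r0:Mul2,r1:Mul1,r2:Add1,r3:4
c8: CDB Add1=1; stall | r0:Mul2,r1:Mul1,r2:1,r3:4
c9: stall | r0:Mul2,r1:Mul1,r2:1,r3:4
c10: stall | r0:Mul2,r1:Mul1,r2:1,r3:4
c11: CDB Mul2=16; issue MUL r0<-Mul2 | r0:Mul2,r1:Mul1,r2:1,r3:4
c12: issue ADD r1<-Add1 | r0:Mul2,r1:Add1,r2:1,r3:4
c13: CDB Mul1=1 | r0:Mul2,r1:Add1,r2:1,r3:4
c14: - | r0:Mul2,r1:Add1,r2:1,r3:4
c15: - | r0:Mul2,r1:Add1,r2:1,r3:4
c16: - | r0:Mul2,r1:Add1,r2:1,r3:4
c17: - | r0:Mul2,r1:Add1,r2:1,r3:4
c18: CDB Mul2=4 | r0:4,r1:Add1,r2:1,r3:4
c19: - | r0:4,r1:Add1,r2:1,r3:4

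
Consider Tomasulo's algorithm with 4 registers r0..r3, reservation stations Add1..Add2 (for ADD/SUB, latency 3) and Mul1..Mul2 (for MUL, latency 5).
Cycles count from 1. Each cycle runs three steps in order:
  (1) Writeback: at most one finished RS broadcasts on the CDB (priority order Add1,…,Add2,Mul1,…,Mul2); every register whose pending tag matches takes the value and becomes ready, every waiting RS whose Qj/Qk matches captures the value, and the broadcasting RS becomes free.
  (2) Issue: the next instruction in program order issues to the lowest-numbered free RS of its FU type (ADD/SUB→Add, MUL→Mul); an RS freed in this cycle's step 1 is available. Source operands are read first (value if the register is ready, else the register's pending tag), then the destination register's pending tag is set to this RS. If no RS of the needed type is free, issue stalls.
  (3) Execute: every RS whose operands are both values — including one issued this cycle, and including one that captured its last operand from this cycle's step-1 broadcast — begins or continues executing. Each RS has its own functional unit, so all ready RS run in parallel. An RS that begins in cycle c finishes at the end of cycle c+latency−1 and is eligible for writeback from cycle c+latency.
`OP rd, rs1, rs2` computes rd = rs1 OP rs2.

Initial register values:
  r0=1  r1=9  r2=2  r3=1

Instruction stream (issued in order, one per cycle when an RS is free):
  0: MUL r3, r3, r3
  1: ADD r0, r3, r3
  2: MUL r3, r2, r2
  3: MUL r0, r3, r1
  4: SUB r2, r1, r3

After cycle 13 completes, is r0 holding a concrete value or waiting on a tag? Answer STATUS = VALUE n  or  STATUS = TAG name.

c1: issue MUL r3<-Mul1 | r0:1,r1:9,r2:2,r3:Mul1
c2: issue ADD r0<-Add1 | r0:Add1,r1:9,r2:2,r3:Mul1
c3: issue MUL r3<-Mul2 | r0:Add1,r1:9,r2:2,r3:Mul2
c4: stall | r0:Add1,r1:9,r2:2,r3:Mul2
c5: stall | r0:Add1,r1:9,r2:2,r3:Mul2
c6: CDB Mul1=1; issue MUL r0<-Mul1 | r0:Mul1,r1:9,r2:2,r3:Mul2
c7: issue SUB r2<-Add2 | r0:Mul1,r1:9,r2:Add2,r3:Mul2
c8: CDB Mul2=4 | r0:Mul1,r1:9,r2:Add2,r3:4
c9: CDB Add1=2 | r0:Mul1,r1:9,r2:Add2,r3:4
c10: - | r0:Mul1,r1:9,r2:Add2,r3:4
c11: CDB Add2=5 | r0:Mul1,r1:9,r2:5,r3:4
c12: - | r0:Mul1,r1:9,r2:5,r3:4
c13: CDB Mul1=36 | r0:36,r1:9,r2:5,r3:4

STATUS = VALUE 36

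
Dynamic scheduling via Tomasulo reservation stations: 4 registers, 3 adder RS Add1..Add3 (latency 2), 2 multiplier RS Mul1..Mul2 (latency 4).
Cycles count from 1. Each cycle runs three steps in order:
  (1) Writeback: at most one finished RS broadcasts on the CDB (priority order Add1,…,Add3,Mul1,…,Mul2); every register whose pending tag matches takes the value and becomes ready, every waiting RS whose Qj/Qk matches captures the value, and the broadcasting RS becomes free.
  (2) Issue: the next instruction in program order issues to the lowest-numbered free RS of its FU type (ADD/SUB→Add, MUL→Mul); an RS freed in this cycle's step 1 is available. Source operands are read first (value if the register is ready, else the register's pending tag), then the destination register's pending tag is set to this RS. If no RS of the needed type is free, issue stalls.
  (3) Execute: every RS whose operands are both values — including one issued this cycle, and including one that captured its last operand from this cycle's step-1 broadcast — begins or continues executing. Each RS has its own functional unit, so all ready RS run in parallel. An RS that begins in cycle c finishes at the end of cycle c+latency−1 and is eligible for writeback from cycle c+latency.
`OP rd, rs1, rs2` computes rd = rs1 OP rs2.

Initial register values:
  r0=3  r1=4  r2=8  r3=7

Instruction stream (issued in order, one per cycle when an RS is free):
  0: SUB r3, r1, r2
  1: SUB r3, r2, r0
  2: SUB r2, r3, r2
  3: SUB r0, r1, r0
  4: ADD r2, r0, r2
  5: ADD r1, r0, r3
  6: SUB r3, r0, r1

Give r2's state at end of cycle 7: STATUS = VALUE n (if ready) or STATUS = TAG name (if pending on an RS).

cycle 1: issue SUB r3<-Add1 // r0:3,r1:4,r2:8,r3:Add1
cycle 2: issue SUB r3<-Add2 // r0:3,r1:4,r2:8,r3:Add2
cycle 3: CDB Add1=-4; issue SUB r2<-Add1 // r0:3,r1:4,r2:Add1,r3:Add2
cycle 4: CDB Add2=5; issue SUB r0<-Add2 // r0:Add2,r1:4,r2:Add1,r3:5
cycle 5: issue ADD r2<-Add3 // r0:Add2,r1:4,r2:Add3,r3:5
cycle 6: CDB Add1=-3; issue ADD r1<-Add1 // r0:Add2,r1:Add1,r2:Add3,r3:5
cycle 7: CDB Add2=1; issue SUB r3<-Add2 // r0:1,r1:Add1,r2:Add3,r3:Add2

STATUS = TAG Add3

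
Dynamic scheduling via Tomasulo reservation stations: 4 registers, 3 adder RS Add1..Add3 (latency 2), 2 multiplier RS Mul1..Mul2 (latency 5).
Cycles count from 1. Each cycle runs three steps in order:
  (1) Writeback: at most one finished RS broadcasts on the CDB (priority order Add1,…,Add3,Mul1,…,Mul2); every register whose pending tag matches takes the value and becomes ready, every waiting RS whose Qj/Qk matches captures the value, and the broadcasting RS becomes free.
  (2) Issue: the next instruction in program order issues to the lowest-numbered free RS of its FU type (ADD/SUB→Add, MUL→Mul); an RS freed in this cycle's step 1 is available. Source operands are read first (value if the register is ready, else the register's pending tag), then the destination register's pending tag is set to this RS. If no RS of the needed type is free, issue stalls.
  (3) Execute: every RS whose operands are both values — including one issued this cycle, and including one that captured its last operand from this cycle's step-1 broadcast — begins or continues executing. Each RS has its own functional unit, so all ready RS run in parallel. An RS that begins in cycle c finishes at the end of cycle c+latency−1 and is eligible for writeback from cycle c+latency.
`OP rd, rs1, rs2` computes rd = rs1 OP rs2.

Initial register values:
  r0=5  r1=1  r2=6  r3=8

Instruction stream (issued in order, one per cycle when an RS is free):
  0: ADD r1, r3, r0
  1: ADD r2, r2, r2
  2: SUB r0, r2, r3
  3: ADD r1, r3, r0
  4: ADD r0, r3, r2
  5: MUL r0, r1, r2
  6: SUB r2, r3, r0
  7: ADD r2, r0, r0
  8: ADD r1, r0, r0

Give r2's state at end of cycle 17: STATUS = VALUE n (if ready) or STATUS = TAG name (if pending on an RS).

cycle 1: issue ADD r1<-Add1 // r0:5,r1:Add1,r2:6,r3:8
cycle 2: issue ADD r2<-Add2 // r0:5,r1:Add1,r2:Add2,r3:8
cycle 3: CDB Add1=13; issue SUB r0<-Add1 // r0:Add1,r1:13,r2:Add2,r3:8
cycle 4: CDB Add2=12; issue ADD r1<-Add2 // r0:Add1,r1:Add2,r2:12,r3:8
cycle 5: issue ADD r0<-Add3 // r0:Add3,r1:Add2,r2:12,r3:8
cycle 6: CDB Add1=4; issue MUL r0<-Mul1 // r0:Mul1,r1:Add2,r2:12,r3:8
cycle 7: CDB Add3=20; issue SUB r2<-Add1 // r0:Mul1,r1:Add2,r2:Add1,r3:8
cycle 8: CDB Add2=12; issue ADD r2<-Add2 // r0:Mul1,r1:12,r2:Add2,r3:8
cycle 9: issue ADD r1<-Add3 // r0:Mul1,r1:Add3,r2:Add2,r3:8
cycle 10: - // r0:Mul1,r1:Add3,r2:Add2,r3:8
cycle 11: - // r0:Mul1,r1:Add3,r2:Add2,r3:8
cycle 12: - // r0:Mul1,r1:Add3,r2:Add2,r3:8
cycle 13: CDB Mul1=144 // r0:144,r1:Add3,r2:Add2,r3:8
cycle 14: - // r0:144,r1:Add3,r2:Add2,r3:8
cycle 15: CDB Add1=-136 // r0:144,r1:Add3,r2:Add2,r3:8
cycle 16: CDB Add2=288 // r0:144,r1:Add3,r2:288,r3:8
cycle 17: CDB Add3=288 // r0:144,r1:288,r2:288,r3:8

STATUS = VALUE 288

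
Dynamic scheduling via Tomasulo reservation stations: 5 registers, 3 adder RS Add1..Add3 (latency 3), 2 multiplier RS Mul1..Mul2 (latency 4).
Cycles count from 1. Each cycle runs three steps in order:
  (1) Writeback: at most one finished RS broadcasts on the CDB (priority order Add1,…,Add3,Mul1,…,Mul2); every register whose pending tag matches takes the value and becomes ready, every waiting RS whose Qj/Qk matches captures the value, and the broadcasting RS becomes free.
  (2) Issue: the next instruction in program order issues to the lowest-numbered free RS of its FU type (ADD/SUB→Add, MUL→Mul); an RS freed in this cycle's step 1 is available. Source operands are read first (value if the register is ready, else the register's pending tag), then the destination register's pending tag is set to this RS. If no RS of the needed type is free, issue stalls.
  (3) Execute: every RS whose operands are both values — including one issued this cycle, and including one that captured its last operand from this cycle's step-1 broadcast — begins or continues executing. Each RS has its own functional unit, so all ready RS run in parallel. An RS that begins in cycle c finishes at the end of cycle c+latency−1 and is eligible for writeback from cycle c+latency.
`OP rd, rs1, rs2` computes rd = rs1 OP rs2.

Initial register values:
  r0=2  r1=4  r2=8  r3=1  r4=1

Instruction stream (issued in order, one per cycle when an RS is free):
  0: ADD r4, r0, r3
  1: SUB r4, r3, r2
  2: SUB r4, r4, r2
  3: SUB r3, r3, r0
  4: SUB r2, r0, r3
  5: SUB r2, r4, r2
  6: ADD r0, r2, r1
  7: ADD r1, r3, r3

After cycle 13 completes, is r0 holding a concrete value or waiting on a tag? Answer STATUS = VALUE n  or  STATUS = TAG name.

  c1: issue ADD r4<-Add1  regs: r0:2,r1:4,r2:8,r3:1,r4:Add1
  c2: issue SUB r4<-Add2  regs: r0:2,r1:4,r2:8,r3:1,r4:Add2
  c3: issue SUB r4<-Add3  regs: r0:2,r1:4,r2:8,r3:1,r4:Add3
  c4: CDB Add1=3; issue SUB r3<-Add1  regs: r0:2,r1:4,r2:8,r3:Add1,r4:Add3
  c5: CDB Add2=-7; issue SUB r2<-Add2  regs: r0:2,r1:4,r2:Add2,r3:Add1,r4:Add3
  c6: stall  regs: r0:2,r1:4,r2:Add2,r3:Add1,r4:Add3
  c7: CDB Add1=-1; issue SUB r2<-Add1  regs: r0:2,r1:4,r2:Add1,r3:-1,r4:Add3
  c8: CDB Add3=-15; issue ADD r0<-Add3  regs: r0:Add3,r1:4,r2:Add1,r3:-1,r4:-15
  c9: stall  regs: r0:Add3,r1:4,r2:Add1,r3:-1,r4:-15
  c10: CDB Add2=3; issue ADD r1<-Add2  regs: r0:Add3,r1:Add2,r2:Add1,r3:-1,r4:-15
  c11: -  regs: r0:Add3,r1:Add2,r2:Add1,r3:-1,r4:-15
  c12: -  regs: r0:Add3,r1:Add2,r2:Add1,r3:-1,r4:-15
  c13: CDB Add1=-18  regs: r0:Add3,r1:Add2,r2:-18,r3:-1,r4:-15

STATUS = TAG Add3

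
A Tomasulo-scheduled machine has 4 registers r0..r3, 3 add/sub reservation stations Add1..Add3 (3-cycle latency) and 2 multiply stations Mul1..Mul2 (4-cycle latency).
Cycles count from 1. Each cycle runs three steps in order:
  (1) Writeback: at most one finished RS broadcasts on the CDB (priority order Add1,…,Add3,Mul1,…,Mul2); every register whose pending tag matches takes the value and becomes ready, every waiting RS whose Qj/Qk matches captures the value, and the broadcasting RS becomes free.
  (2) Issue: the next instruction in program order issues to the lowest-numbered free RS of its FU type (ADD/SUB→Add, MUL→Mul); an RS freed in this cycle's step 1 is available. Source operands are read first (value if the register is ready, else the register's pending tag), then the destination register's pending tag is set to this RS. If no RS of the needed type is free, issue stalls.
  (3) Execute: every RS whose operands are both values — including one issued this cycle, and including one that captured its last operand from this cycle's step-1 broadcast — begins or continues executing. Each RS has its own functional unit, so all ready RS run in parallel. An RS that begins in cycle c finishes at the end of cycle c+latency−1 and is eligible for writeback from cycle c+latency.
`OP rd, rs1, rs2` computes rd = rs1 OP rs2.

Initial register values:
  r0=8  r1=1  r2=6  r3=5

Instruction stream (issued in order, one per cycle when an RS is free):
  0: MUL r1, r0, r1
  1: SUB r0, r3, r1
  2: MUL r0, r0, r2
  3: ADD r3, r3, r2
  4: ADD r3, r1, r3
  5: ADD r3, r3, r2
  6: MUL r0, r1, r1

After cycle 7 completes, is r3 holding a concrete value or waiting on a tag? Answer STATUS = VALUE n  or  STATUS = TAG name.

cycle 1: issue MUL r1<-Mul1 // r0:8,r1:Mul1,r2:6,r3:5
cycle 2: issue SUB r0<-Add1 // r0:Add1,r1:Mul1,r2:6,r3:5
cycle 3: issue MUL r0<-Mul2 // r0:Mul2,r1:Mul1,r2:6,r3:5
cycle 4: issue ADD r3<-Add2 // r0:Mul2,r1:Mul1,r2:6,r3:Add2
cycle 5: CDB Mul1=8; issue ADD r3<-Add3 // r0:Mul2,r1:8,r2:6,r3:Add3
cycle 6: stall // r0:Mul2,r1:8,r2:6,r3:Add3
cycle 7: CDB Add2=11; issue ADD r3<-Add2 // r0:Mul2,r1:8,r2:6,r3:Add2

STATUS = TAG Add2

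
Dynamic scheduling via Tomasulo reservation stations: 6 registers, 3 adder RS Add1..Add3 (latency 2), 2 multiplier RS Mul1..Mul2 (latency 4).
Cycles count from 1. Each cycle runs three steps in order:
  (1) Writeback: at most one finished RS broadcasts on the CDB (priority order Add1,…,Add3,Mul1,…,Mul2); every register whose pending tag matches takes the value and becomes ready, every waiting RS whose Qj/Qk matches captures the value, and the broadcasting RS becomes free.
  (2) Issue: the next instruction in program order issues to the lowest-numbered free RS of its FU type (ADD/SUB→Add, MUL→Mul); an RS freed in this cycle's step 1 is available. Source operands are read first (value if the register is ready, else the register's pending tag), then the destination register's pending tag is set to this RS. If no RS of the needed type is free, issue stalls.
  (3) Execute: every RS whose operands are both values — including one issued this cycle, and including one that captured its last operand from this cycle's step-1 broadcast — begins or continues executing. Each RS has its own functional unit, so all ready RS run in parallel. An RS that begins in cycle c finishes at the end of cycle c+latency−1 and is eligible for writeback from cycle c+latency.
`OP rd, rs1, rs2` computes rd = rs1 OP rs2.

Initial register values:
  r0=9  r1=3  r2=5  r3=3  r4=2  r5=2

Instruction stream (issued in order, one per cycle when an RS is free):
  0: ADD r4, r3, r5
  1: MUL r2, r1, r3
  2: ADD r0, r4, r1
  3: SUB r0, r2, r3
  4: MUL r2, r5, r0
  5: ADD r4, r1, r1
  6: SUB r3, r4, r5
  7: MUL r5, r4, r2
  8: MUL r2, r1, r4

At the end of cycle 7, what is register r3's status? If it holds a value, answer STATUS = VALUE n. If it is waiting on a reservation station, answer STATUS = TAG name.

STATUS = TAG Add3

cycle 1: issue ADD r4<-Add1 // r0:9,r1:3,r2:5,r3:3,r4:Add1,r5:2
cycle 2: issue MUL r2<-Mul1 // r0:9,r1:3,r2:Mul1,r3:3,r4:Add1,r5:2
cycle 3: CDB Add1=5; issue ADD r0<-Add1 // r0:Add1,r1:3,r2:Mul1,r3:3,r4:5,r5:2
cycle 4: issue SUB r0<-Add2 // r0:Add2,r1:3,r2:Mul1,r3:3,r4:5,r5:2
cycle 5: CDB Add1=8; issue MUL r2<-Mul2 // r0:Add2,r1:3,r2:Mul2,r3:3,r4:5,r5:2
cycle 6: CDB Mul1=9; issue ADD r4<-Add1 // r0:Add2,r1:3,r2:Mul2,r3:3,r4:Add1,r5:2
cycle 7: issue SUB r3<-Add3 // r0:Add2,r1:3,r2:Mul2,r3:Add3,r4:Add1,r5:2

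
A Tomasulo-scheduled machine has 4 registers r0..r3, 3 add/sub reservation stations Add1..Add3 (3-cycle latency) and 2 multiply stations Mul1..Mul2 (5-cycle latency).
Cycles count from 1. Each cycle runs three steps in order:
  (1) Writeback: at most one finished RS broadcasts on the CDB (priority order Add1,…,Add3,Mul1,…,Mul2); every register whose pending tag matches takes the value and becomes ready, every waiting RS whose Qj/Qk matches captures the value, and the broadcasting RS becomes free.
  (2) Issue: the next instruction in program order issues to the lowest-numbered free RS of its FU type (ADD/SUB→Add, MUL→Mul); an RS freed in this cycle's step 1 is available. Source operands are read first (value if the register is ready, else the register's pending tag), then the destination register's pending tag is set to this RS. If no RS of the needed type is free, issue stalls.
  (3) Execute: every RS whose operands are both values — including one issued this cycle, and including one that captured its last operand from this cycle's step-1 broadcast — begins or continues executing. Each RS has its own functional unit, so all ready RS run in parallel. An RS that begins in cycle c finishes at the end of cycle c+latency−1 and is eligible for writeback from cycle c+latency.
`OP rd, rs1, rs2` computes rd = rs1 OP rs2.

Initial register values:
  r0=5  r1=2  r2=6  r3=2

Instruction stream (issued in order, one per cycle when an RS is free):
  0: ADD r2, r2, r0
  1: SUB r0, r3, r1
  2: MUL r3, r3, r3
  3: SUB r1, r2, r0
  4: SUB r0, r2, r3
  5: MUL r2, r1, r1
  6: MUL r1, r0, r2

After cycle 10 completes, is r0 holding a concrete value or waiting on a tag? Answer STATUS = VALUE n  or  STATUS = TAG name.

cycle 1: issue ADD r2<-Add1 // r0:5,r1:2,r2:Add1,r3:2
cycle 2: issue SUB r0<-Add2 // r0:Add2,r1:2,r2:Add1,r3:2
cycle 3: issue MUL r3<-Mul1 // r0:Add2,r1:2,r2:Add1,r3:Mul1
cycle 4: CDB Add1=11; issue SUB r1<-Add1 // r0:Add2,r1:Add1,r2:11,r3:Mul1
cycle 5: CDB Add2=0; issue SUB r0<-Add2 // r0:Add2,r1:Add1,r2:11,r3:Mul1
cycle 6: issue MUL r2<-Mul2 // r0:Add2,r1:Add1,r2:Mul2,r3:Mul1
cycle 7: stall // r0:Add2,r1:Add1,r2:Mul2,r3:Mul1
cycle 8: CDB Add1=11; stall // r0:Add2,r1:11,r2:Mul2,r3:Mul1
cycle 9: CDB Mul1=4; issue MUL r1<-Mul1 // r0:Add2,r1:Mul1,r2:Mul2,r3:4
cycle 10: - // r0:Add2,r1:Mul1,r2:Mul2,r3:4

STATUS = TAG Add2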